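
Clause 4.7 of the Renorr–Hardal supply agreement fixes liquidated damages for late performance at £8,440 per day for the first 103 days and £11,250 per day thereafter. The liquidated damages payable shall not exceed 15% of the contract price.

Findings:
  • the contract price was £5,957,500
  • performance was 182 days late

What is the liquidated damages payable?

First 103 days: 103 × £8,440 = £869,320
Remaining days: (182 − 103) × £11,250 = £888,750
Accrued per-day damages: £869,320 + £888,750 = £1,758,070
Cap: 15% of £5,957,500 = £893,625
Cap at £893,625: £1,758,070 exceeds the cap → £893,625

£893,625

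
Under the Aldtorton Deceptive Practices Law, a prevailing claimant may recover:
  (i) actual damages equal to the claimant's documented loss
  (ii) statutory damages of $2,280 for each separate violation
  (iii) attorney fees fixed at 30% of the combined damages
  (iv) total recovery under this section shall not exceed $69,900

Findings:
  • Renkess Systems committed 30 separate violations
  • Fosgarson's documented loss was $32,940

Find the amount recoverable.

Statutory damages: 30 × $2,280 = $68,400
Combined damages: $32,940 + $68,400 = $101,340
Attorney fees: 30% of $101,340 = $30,402
Total before cap: $101,340 + $30,402 = $131,742
Cap at $69,900: $131,742 exceeds the cap → $69,900

$69,900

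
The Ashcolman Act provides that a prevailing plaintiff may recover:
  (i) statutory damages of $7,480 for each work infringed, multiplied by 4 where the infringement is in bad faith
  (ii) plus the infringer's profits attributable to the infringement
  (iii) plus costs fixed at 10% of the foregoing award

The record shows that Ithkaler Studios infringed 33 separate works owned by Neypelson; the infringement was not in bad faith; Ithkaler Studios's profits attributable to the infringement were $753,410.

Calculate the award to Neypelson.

$1,100,275

Statutory damages: 33 × $7,480 = $246,840
Infringement not in bad faith: no ×4 enhancement.
Combined award: $246,840 + $753,410 = $1,000,250
Costs: 10% of $1,000,250 = $100,025
Award plus costs: $1,000,250 + $100,025 = $1,100,275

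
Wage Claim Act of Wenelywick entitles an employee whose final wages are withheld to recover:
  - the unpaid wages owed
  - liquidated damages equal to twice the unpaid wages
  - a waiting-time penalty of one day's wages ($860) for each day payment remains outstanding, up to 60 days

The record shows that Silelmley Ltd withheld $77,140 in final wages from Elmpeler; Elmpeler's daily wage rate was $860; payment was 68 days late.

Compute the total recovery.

$283,020

Doubled: 2 × $77,140 = $154,280
Penalty days: min(68, 60) = 60
Waiting-time penalty: 60 × $860 = $51,600
Total award: $77,140 + $154,280 + $51,600 = $283,020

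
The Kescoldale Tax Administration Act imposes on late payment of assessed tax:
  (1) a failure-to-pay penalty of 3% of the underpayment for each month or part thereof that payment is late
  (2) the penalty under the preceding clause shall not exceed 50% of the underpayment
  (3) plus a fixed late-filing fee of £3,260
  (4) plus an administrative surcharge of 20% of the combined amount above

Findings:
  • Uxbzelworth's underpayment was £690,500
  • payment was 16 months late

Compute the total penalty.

Accrued rate: 3% × 16 = 48%, capped at 50% → 48%
Failure-to-pay penalty: 48% of £690,500 = £331,440
Penalty before surcharge: £331,440 + £3,260 = £334,700
Administrative surcharge: 20% of £334,700 = £66,940
Total penalty: £334,700 + £66,940 = £401,640

£401,640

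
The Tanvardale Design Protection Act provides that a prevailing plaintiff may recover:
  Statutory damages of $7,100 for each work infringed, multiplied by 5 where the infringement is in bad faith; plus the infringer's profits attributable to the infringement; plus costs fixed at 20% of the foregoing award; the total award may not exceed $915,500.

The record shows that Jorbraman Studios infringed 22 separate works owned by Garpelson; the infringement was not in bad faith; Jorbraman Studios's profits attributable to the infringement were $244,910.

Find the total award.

$481,332

Statutory damages: 22 × $7,100 = $156,200
Infringement not in bad faith: no ×5 enhancement.
Combined award: $156,200 + $244,910 = $401,110
Costs: 20% of $401,110 = $80,222
Award plus costs: $401,110 + $80,222 = $481,332
Cap at $915,500: $481,332 is within the cap, no reduction.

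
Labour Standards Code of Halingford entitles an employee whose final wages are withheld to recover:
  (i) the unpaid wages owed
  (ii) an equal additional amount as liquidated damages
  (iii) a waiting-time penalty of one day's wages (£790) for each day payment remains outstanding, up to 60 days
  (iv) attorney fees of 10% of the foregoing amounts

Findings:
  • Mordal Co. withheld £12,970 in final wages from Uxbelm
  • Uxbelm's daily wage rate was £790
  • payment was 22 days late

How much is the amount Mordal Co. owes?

Liquidated damages (equal amount): £12,970
Penalty days: min(22, 60) = 22
Waiting-time penalty: 22 × £790 = £17,380
Subtotal: £12,970 + £12,970 + £17,380 = £43,320
Attorney fees: 10% of £43,320 = £4,332
Total award: £43,320 + £4,332 = £47,652

£47,652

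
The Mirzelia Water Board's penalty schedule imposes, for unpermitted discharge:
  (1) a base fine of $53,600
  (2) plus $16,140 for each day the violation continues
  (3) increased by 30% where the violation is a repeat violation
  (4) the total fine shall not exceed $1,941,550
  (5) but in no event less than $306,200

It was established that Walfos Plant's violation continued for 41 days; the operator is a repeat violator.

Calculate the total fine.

Per-day component: 41 × $16,140 = $661,740
Base plus per-day: $53,600 + $661,740 = $715,340
Enhancement: 30% of $715,340 = $214,602
Enhanced fine: $715,340 + $214,602 = $929,942
Cap at $1,941,550: $929,942 is within the cap, no reduction.
Minimum $306,200: $929,942 meets the minimum, no increase.

$929,942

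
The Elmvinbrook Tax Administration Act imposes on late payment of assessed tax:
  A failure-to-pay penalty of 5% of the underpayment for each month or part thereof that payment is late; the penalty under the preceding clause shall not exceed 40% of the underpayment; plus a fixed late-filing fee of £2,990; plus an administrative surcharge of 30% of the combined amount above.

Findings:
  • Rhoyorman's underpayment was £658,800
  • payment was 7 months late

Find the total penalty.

£303,641

Accrued rate: 5% × 7 = 35%, capped at 40% → 35%
Failure-to-pay penalty: 35% of £658,800 = £230,580
Penalty before surcharge: £230,580 + £2,990 = £233,570
Administrative surcharge: 30% of £233,570 = £70,071
Total penalty: £233,570 + £70,071 = £303,641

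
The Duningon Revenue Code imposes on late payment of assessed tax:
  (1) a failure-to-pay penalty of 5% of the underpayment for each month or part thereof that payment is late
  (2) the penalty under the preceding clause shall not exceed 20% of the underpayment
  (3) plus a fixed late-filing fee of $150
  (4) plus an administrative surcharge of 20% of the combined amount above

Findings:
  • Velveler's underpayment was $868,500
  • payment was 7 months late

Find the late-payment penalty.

Penalty: $208,620

Accrued rate: 5% × 7 = 35%, capped at 20% → 20%
Failure-to-pay penalty: 20% of $868,500 = $173,700
Penalty before surcharge: $173,700 + $150 = $173,850
Administrative surcharge: 20% of $173,850 = $34,770
Total penalty: $173,850 + $34,770 = $208,620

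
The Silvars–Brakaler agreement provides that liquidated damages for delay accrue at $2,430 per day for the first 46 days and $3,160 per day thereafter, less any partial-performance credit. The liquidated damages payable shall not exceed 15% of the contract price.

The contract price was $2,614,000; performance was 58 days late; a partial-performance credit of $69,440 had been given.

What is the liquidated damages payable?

$80,260

First 46 days: 46 × $2,430 = $111,780
Remaining days: (58 − 46) × $3,160 = $37,920
Accrued per-day damages: $111,780 + $37,920 = $149,700
Less partial-performance credit: $149,700 − $69,440 = $80,260
Cap: 15% of $2,614,000 = $392,100
Cap at $392,100: $80,260 is within the cap, no reduction.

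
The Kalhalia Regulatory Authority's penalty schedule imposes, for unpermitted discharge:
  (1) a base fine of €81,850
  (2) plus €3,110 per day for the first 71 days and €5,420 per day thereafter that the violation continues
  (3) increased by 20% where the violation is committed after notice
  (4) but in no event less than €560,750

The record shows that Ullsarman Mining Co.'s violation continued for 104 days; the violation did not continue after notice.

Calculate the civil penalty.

First 71 days: 71 × €3,110 = €220,810
Remaining days: (104 − 71) × €5,420 = €178,860
Per-day component: €220,810 + €178,860 = €399,670
Base plus per-day: €81,850 + €399,670 = €481,520
The violation did not continue after notice: no 20% increase.
Minimum €560,750: €481,520 is below the minimum → €560,750

€560,750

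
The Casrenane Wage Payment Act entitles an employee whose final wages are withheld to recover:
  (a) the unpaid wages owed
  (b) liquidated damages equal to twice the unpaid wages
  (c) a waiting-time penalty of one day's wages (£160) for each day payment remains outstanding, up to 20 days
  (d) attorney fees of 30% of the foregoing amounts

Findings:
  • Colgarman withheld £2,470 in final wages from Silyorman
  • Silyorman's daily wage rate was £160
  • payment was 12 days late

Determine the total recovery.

£12,129

Doubled: 2 × £2,470 = £4,940
Penalty days: min(12, 20) = 12
Waiting-time penalty: 12 × £160 = £1,920
Subtotal: £2,470 + £4,940 + £1,920 = £9,330
Attorney fees: 30% of £9,330 = £2,799
Total award: £9,330 + £2,799 = £12,129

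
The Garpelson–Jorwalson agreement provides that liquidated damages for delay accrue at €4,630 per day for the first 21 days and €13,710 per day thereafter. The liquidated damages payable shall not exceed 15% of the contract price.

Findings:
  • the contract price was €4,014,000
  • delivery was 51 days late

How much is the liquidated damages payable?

First 21 days: 21 × €4,630 = €97,230
Remaining days: (51 − 21) × €13,710 = €411,300
Accrued per-day damages: €97,230 + €411,300 = €508,530
Cap: 15% of €4,014,000 = €602,100
Cap at €602,100: €508,530 is within the cap, no reduction.

€508,530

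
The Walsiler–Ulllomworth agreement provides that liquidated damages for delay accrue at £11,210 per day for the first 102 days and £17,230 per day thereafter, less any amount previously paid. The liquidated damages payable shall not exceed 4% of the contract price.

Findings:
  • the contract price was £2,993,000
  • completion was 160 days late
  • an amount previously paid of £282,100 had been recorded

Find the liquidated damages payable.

Liquidated damages: £119,720

First 102 days: 102 × £11,210 = £1,143,420
Remaining days: (160 − 102) × £17,230 = £999,340
Accrued per-day damages: £1,143,420 + £999,340 = £2,142,760
Less amount previously paid: £2,142,760 − £282,100 = £1,860,660
Cap: 4% of £2,993,000 = £119,720
Cap at £119,720: £1,860,660 exceeds the cap → £119,720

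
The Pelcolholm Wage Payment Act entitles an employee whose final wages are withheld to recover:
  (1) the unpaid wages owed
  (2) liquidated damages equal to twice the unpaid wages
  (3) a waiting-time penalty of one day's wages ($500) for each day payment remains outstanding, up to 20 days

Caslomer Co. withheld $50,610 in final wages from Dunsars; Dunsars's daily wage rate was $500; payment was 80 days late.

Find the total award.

Doubled: 2 × $50,610 = $101,220
Penalty days: min(80, 20) = 20
Waiting-time penalty: 20 × $500 = $10,000
Total award: $50,610 + $101,220 + $10,000 = $161,830

$161,830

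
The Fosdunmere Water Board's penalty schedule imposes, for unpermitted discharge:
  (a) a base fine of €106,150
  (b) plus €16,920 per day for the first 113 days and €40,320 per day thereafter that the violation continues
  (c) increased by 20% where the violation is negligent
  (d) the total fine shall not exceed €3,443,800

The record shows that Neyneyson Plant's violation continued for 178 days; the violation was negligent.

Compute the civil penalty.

Civil penalty: €3,443,800

First 113 days: 113 × €16,920 = €1,911,960
Remaining days: (178 − 113) × €40,320 = €2,620,800
Per-day component: €1,911,960 + €2,620,800 = €4,532,760
Base plus per-day: €106,150 + €4,532,760 = €4,638,910
Enhancement: 20% of €4,638,910 = €927,782
Enhanced fine: €4,638,910 + €927,782 = €5,566,692
Cap at €3,443,800: €5,566,692 exceeds the cap → €3,443,800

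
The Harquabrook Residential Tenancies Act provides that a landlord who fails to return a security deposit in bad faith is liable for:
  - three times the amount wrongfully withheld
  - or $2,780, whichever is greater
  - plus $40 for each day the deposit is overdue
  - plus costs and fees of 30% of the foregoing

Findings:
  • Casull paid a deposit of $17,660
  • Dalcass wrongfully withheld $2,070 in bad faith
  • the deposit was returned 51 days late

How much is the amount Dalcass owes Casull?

$10,725

Trebled: 3 × $2,070 = $6,210
Minimum $2,780: $6,210 meets the minimum, no increase.
Late-return penalty: 51 × $40 = $2,040
Damages plus late penalty: $6,210 + $2,040 = $8,250
Costs and fees: 30% of $8,250 = $2,475
Total recovery: $8,250 + $2,475 = $10,725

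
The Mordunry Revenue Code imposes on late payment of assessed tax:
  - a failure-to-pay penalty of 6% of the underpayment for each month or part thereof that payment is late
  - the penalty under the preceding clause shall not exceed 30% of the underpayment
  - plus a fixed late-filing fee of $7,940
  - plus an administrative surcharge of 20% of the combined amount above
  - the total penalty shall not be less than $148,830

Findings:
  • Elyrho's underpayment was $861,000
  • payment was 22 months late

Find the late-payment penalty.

$319,488

Accrued rate: 6% × 22 = 132%, capped at 30% → 30%
Failure-to-pay penalty: 30% of $861,000 = $258,300
Penalty before surcharge: $258,300 + $7,940 = $266,240
Administrative surcharge: 20% of $266,240 = $53,248
Total penalty: $266,240 + $53,248 = $319,488
Minimum $148,830: $319,488 meets the minimum, no increase.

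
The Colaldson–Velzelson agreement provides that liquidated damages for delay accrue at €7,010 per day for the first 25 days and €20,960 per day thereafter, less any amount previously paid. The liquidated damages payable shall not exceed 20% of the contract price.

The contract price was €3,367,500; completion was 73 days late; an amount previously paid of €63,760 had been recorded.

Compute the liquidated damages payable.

€673,500

First 25 days: 25 × €7,010 = €175,250
Remaining days: (73 − 25) × €20,960 = €1,006,080
Accrued per-day damages: €175,250 + €1,006,080 = €1,181,330
Less amount previously paid: €1,181,330 − €63,760 = €1,117,570
Cap: 20% of €3,367,500 = €673,500
Cap at €673,500: €1,117,570 exceeds the cap → €673,500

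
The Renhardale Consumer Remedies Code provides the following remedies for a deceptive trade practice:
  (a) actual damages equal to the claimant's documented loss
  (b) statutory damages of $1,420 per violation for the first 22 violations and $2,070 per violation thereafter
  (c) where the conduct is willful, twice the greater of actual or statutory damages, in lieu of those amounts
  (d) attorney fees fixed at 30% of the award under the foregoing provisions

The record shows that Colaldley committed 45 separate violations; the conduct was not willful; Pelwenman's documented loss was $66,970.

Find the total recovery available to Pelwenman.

$189,566

First 22 violations: 22 × $1,420 = $31,240
Remaining violations: (45 − 22) × $2,070 = $47,610
Statutory damages: $31,240 + $47,610 = $78,850
Conduct not willful: the in-lieu enhancement does not apply.
Actual plus statutory damages: $66,970 + $78,850 = $145,820
Attorney fees: 30% of $145,820 = $43,746
Total recovery: $145,820 + $43,746 = $189,566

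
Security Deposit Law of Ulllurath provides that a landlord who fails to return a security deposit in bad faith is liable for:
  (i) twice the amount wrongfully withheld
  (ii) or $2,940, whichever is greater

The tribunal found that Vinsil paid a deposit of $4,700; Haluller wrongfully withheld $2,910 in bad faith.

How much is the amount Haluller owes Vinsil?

Doubled: 2 × $2,910 = $5,820
Minimum $2,940: $5,820 meets the minimum, no increase.

$5,820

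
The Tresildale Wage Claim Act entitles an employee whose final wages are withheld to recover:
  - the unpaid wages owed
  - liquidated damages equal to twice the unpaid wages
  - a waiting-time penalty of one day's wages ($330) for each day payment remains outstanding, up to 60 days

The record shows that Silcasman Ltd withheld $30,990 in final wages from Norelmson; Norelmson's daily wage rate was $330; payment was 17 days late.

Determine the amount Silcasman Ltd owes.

$98,580

Doubled: 2 × $30,990 = $61,980
Penalty days: min(17, 60) = 17
Waiting-time penalty: 17 × $330 = $5,610
Total award: $30,990 + $61,980 + $5,610 = $98,580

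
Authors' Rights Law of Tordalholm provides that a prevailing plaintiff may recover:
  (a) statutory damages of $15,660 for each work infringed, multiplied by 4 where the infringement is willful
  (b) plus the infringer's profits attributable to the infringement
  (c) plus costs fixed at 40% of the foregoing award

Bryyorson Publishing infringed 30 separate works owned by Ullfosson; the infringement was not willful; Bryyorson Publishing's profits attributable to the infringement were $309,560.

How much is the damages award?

$1,091,104

Statutory damages: 30 × $15,660 = $469,800
Infringement not willful: no ×4 enhancement.
Combined award: $469,800 + $309,560 = $779,360
Costs: 40% of $779,360 = $311,744
Award plus costs: $779,360 + $311,744 = $1,091,104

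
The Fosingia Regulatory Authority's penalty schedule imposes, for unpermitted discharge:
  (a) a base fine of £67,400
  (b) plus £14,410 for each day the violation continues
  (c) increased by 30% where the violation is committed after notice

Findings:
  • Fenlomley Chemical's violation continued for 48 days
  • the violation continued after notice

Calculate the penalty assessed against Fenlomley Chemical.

Per-day component: 48 × £14,410 = £691,680
Base plus per-day: £67,400 + £691,680 = £759,080
Enhancement: 30% of £759,080 = £227,724
Enhanced fine: £759,080 + £227,724 = £986,804

£986,804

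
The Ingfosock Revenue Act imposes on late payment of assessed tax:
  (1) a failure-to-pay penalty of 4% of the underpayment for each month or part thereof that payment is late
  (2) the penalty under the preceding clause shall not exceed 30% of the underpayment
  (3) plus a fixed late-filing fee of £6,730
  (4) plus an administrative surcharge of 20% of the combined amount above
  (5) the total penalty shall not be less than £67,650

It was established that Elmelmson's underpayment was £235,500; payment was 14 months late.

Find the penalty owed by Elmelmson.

Penalty: £92,856

Accrued rate: 4% × 14 = 56%, capped at 30% → 30%
Failure-to-pay penalty: 30% of £235,500 = £70,650
Penalty before surcharge: £70,650 + £6,730 = £77,380
Administrative surcharge: 20% of £77,380 = £15,476
Total penalty: £77,380 + £15,476 = £92,856
Minimum £67,650: £92,856 meets the minimum, no increase.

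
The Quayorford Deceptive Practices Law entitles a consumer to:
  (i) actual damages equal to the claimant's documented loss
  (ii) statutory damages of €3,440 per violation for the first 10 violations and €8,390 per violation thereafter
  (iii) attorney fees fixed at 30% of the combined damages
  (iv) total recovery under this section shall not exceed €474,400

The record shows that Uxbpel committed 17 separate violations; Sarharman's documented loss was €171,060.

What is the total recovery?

€343,447

First 10 violations: 10 × €3,440 = €34,400
Remaining violations: (17 − 10) × €8,390 = €58,730
Statutory damages: €34,400 + €58,730 = €93,130
Combined damages: €171,060 + €93,130 = €264,190
Attorney fees: 30% of €264,190 = €79,257
Total before cap: €264,190 + €79,257 = €343,447
Cap at €474,400: €343,447 is within the cap, no reduction.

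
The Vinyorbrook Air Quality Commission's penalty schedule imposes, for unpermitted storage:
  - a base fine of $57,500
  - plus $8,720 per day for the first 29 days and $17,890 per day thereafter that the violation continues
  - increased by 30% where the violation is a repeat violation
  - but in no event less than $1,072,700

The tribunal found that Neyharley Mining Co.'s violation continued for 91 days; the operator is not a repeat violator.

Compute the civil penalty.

First 29 days: 29 × $8,720 = $252,880
Remaining days: (91 − 29) × $17,890 = $1,109,180
Per-day component: $252,880 + $1,109,180 = $1,362,060
Base plus per-day: $57,500 + $1,362,060 = $1,419,560
The operator is not a repeat violator: no 30% increase.
Minimum $1,072,700: $1,419,560 meets the minimum, no increase.

$1,419,560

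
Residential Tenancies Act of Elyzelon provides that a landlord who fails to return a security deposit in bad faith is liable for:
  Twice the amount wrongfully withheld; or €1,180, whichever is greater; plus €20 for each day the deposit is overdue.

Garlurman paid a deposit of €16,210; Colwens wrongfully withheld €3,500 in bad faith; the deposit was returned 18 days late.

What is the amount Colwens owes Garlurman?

Doubled: 2 × €3,500 = €7,000
Minimum €1,180: €7,000 meets the minimum, no increase.
Late-return penalty: 18 × €20 = €360
Damages plus late penalty: €7,000 + €360 = €7,360

Recovery: €7,360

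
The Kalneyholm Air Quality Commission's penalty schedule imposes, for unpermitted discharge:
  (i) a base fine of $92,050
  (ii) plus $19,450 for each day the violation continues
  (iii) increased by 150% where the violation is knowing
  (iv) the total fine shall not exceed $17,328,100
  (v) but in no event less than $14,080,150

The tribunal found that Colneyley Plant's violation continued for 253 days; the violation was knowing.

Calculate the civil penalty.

$14,080,150

Per-day component: 253 × $19,450 = $4,920,850
Base plus per-day: $92,050 + $4,920,850 = $5,012,900
Enhancement: 150% of $5,012,900 = $7,519,350
Enhanced fine: $5,012,900 + $7,519,350 = $12,532,250
Cap at $17,328,100: $12,532,250 is within the cap, no reduction.
Minimum $14,080,150: $12,532,250 is below the minimum → $14,080,150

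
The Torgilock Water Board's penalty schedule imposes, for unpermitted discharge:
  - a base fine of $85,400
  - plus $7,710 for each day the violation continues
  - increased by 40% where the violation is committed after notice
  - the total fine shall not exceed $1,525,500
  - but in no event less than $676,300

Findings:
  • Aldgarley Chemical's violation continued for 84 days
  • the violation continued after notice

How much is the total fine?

Per-day component: 84 × $7,710 = $647,640
Base plus per-day: $85,400 + $647,640 = $733,040
Enhancement: 40% of $733,040 = $293,216
Enhanced fine: $733,040 + $293,216 = $1,026,256
Cap at $1,525,500: $1,026,256 is within the cap, no reduction.
Minimum $676,300: $1,026,256 meets the minimum, no increase.

$1,026,256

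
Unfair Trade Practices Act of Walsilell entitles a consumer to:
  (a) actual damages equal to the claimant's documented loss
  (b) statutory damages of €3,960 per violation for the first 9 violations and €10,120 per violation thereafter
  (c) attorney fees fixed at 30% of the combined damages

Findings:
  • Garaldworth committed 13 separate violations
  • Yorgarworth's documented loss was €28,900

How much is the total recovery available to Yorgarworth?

First 9 violations: 9 × €3,960 = €35,640
Remaining violations: (13 − 9) × €10,120 = €40,480
Statutory damages: €35,640 + €40,480 = €76,120
Combined damages: €28,900 + €76,120 = €105,020
Attorney fees: 30% of €105,020 = €31,506
Total recovery: €105,020 + €31,506 = €136,526

Total recovery: €136,526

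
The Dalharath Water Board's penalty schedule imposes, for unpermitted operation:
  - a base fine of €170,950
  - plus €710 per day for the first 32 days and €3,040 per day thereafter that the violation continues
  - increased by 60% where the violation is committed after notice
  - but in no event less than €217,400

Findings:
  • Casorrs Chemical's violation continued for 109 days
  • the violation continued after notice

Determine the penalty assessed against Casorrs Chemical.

€684,400

First 32 days: 32 × €710 = €22,720
Remaining days: (109 − 32) × €3,040 = €234,080
Per-day component: €22,720 + €234,080 = €256,800
Base plus per-day: €170,950 + €256,800 = €427,750
Enhancement: 60% of €427,750 = €256,650
Enhanced fine: €427,750 + €256,650 = €684,400
Minimum €217,400: €684,400 meets the minimum, no increase.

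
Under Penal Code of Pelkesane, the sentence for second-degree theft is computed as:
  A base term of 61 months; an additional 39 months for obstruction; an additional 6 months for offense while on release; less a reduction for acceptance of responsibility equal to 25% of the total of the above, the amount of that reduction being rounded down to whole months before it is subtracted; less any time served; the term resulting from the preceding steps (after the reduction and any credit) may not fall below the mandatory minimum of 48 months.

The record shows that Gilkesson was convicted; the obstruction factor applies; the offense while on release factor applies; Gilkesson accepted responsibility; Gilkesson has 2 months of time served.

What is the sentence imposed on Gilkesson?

Obstruction enhancement: +39 months
Offense while on release enhancement: +6 months
Adjusted term: 61 months + 39 months + 6 months = 106 months
Acceptance of responsibility reduction: 25% of 106 months = 26 months (rounded down)
After reduction: 106 − 26 = 80 months
Less time served: 80 months − 2 months = 78 months
Minimum 48 months: 78 months meets the minimum, no increase.

Sentence: 78 months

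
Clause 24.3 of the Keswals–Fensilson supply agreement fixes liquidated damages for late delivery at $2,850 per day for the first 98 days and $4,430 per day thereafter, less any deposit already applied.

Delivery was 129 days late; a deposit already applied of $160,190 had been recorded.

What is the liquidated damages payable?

$256,440

First 98 days: 98 × $2,850 = $279,300
Remaining days: (129 − 98) × $4,430 = $137,330
Accrued per-day damages: $279,300 + $137,330 = $416,630
Less deposit already applied: $416,630 − $160,190 = $256,440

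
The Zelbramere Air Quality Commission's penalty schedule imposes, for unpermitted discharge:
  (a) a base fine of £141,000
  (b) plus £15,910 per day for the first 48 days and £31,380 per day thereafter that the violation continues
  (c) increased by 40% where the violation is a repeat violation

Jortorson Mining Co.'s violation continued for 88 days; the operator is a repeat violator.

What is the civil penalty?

£3,023,832

First 48 days: 48 × £15,910 = £763,680
Remaining days: (88 − 48) × £31,380 = £1,255,200
Per-day component: £763,680 + £1,255,200 = £2,018,880
Base plus per-day: £141,000 + £2,018,880 = £2,159,880
Enhancement: 40% of £2,159,880 = £863,952
Enhanced fine: £2,159,880 + £863,952 = £3,023,832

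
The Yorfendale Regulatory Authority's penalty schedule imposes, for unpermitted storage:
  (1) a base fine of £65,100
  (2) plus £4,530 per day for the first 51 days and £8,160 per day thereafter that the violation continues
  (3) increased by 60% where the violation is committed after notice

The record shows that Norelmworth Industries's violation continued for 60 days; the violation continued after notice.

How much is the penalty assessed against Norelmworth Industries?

First 51 days: 51 × £4,530 = £231,030
Remaining days: (60 − 51) × £8,160 = £73,440
Per-day component: £231,030 + £73,440 = £304,470
Base plus per-day: £65,100 + £304,470 = £369,570
Enhancement: 60% of £369,570 = £221,742
Enhanced fine: £369,570 + £221,742 = £591,312

£591,312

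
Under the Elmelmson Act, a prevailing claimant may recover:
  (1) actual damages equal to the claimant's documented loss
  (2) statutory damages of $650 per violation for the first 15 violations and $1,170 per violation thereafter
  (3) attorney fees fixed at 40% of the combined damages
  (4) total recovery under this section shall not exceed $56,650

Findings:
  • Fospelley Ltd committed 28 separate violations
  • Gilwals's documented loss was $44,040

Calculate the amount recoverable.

$56,650

First 15 violations: 15 × $650 = $9,750
Remaining violations: (28 − 15) × $1,170 = $15,210
Statutory damages: $9,750 + $15,210 = $24,960
Combined damages: $44,040 + $24,960 = $69,000
Attorney fees: 40% of $69,000 = $27,600
Total before cap: $69,000 + $27,600 = $96,600
Cap at $56,650: $96,600 exceeds the cap → $56,650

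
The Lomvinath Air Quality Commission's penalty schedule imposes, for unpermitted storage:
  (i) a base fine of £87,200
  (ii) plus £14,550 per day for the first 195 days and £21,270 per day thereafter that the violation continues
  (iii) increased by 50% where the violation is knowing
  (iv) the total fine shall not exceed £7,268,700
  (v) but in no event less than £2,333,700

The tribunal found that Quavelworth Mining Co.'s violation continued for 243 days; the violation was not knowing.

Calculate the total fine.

£3,945,410

First 195 days: 195 × £14,550 = £2,837,250
Remaining days: (243 − 195) × £21,270 = £1,020,960
Per-day component: £2,837,250 + £1,020,960 = £3,858,210
Base plus per-day: £87,200 + £3,858,210 = £3,945,410
The violation was not knowing: no 50% increase.
Cap at £7,268,700: £3,945,410 is within the cap, no reduction.
Minimum £2,333,700: £3,945,410 meets the minimum, no increase.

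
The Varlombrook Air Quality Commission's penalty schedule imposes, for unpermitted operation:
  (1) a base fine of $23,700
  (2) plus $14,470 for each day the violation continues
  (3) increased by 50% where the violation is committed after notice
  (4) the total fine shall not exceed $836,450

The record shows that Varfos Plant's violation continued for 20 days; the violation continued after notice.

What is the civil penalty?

Per-day component: 20 × $14,470 = $289,400
Base plus per-day: $23,700 + $289,400 = $313,100
Enhancement: 50% of $313,100 = $156,550
Enhanced fine: $313,100 + $156,550 = $469,650
Cap at $836,450: $469,650 is within the cap, no reduction.

Civil penalty: $469,650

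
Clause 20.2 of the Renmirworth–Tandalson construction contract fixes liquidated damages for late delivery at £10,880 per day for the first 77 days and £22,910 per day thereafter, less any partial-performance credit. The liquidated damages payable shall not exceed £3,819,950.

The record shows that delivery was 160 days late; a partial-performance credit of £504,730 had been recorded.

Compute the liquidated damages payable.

Liquidated damages: £2,234,560

First 77 days: 77 × £10,880 = £837,760
Remaining days: (160 − 77) × £22,910 = £1,901,530
Accrued per-day damages: £837,760 + £1,901,530 = £2,739,290
Less partial-performance credit: £2,739,290 − £504,730 = £2,234,560
Cap at £3,819,950: £2,234,560 is within the cap, no reduction.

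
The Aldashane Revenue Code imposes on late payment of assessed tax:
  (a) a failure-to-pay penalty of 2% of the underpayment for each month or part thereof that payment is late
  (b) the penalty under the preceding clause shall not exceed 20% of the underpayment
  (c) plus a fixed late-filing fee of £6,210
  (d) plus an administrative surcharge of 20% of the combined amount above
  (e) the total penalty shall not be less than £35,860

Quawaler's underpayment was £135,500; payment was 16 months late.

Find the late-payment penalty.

Accrued rate: 2% × 16 = 32%, capped at 20% → 20%
Failure-to-pay penalty: 20% of £135,500 = £27,100
Penalty before surcharge: £27,100 + £6,210 = £33,310
Administrative surcharge: 20% of £33,310 = £6,662
Total penalty: £33,310 + £6,662 = £39,972
Minimum £35,860: £39,972 meets the minimum, no increase.

Penalty: £39,972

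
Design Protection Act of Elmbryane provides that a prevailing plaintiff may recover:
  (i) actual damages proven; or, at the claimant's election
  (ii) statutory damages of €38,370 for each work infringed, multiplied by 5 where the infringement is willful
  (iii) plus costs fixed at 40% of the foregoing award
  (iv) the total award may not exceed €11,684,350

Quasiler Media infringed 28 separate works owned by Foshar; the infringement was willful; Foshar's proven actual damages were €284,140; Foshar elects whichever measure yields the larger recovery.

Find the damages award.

€7,520,520

Statutory damages: 28 × €38,370 = €1,074,360
Multiplied by 5: 5 × €1,074,360 = €5,371,800
Greater of actual damages (€284,140) or enhanced statutory damages (€5,371,800): €5,371,800
Costs: 40% of €5,371,800 = €2,148,720
Award plus costs: €5,371,800 + €2,148,720 = €7,520,520
Cap at €11,684,350: €7,520,520 is within the cap, no reduction.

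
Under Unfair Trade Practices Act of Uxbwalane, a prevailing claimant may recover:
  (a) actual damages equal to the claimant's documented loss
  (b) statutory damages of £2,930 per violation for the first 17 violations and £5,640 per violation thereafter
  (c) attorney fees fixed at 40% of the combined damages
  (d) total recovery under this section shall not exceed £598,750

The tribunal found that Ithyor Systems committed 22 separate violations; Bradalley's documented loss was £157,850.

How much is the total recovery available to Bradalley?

First 17 violations: 17 × £2,930 = £49,810
Remaining violations: (22 − 17) × £5,640 = £28,200
Statutory damages: £49,810 + £28,200 = £78,010
Combined damages: £157,850 + £78,010 = £235,860
Attorney fees: 40% of £235,860 = £94,344
Total before cap: £235,860 + £94,344 = £330,204
Cap at £598,750: £330,204 is within the cap, no reduction.

£330,204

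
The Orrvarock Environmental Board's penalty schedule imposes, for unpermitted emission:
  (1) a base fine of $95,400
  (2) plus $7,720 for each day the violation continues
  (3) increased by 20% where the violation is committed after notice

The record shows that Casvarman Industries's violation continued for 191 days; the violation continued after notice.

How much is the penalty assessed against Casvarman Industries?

$1,883,904

Per-day component: 191 × $7,720 = $1,474,520
Base plus per-day: $95,400 + $1,474,520 = $1,569,920
Enhancement: 20% of $1,569,920 = $313,984
Enhanced fine: $1,569,920 + $313,984 = $1,883,904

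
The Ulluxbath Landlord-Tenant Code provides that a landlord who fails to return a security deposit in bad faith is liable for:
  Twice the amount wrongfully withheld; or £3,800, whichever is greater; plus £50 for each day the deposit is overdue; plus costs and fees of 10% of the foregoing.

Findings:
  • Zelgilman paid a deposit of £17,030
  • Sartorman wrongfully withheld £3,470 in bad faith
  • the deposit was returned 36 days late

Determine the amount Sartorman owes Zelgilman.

£9,614

Doubled: 2 × £3,470 = £6,940
Minimum £3,800: £6,940 meets the minimum, no increase.
Late-return penalty: 36 × £50 = £1,800
Damages plus late penalty: £6,940 + £1,800 = £8,740
Costs and fees: 10% of £8,740 = £874
Total recovery: £8,740 + £874 = £9,614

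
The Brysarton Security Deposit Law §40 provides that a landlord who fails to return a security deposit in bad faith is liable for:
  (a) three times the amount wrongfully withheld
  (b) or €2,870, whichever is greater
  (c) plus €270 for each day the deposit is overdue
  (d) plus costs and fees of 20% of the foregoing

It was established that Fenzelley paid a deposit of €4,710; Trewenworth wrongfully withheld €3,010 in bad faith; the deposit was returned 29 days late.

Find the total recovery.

Trebled: 3 × €3,010 = €9,030
Minimum €2,870: €9,030 meets the minimum, no increase.
Late-return penalty: 29 × €270 = €7,830
Damages plus late penalty: €9,030 + €7,830 = €16,860
Costs and fees: 20% of €16,860 = €3,372
Total recovery: €16,860 + €3,372 = €20,232

€20,232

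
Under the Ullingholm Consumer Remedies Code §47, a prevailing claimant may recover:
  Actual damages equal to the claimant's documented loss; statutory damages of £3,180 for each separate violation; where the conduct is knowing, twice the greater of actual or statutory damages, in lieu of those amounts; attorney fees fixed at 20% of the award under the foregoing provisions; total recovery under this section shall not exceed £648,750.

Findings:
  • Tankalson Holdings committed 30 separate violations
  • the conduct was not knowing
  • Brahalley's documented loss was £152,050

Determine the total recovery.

£296,940

Statutory damages: 30 × £3,180 = £95,400
Conduct not knowing: the in-lieu enhancement does not apply.
Actual plus statutory damages: £152,050 + £95,400 = £247,450
Attorney fees: 20% of £247,450 = £49,490
Total before cap: £247,450 + £49,490 = £296,940
Cap at £648,750: £296,940 is within the cap, no reduction.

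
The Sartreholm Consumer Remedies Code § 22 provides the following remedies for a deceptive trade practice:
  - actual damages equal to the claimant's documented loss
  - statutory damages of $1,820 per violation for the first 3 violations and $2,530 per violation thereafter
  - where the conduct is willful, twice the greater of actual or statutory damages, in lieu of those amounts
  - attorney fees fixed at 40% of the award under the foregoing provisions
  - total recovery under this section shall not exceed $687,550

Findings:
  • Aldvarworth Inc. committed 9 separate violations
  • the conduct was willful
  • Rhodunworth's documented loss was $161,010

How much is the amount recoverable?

$450,828

First 3 violations: 3 × $1,820 = $5,460
Remaining violations: (9 − 3) × $2,530 = $15,180
Statutory damages: $5,460 + $15,180 = $20,640
Greater of actual damages ($161,010) or statutory damages ($20,640): $161,010
Doubled: 2 × $161,010 = $322,020
Attorney fees: 40% of $322,020 = $128,808
Total before cap: $322,020 + $128,808 = $450,828
Cap at $687,550: $450,828 is within the cap, no reduction.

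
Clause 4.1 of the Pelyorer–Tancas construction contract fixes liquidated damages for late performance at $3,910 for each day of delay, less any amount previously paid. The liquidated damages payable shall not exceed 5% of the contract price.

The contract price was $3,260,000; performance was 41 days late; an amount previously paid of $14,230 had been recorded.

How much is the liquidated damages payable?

Per-day damages: 41 × $3,910 = $160,310
Less amount previously paid: $160,310 − $14,230 = $146,080
Cap: 5% of $3,260,000 = $163,000
Cap at $163,000: $146,080 is within the cap, no reduction.

$146,080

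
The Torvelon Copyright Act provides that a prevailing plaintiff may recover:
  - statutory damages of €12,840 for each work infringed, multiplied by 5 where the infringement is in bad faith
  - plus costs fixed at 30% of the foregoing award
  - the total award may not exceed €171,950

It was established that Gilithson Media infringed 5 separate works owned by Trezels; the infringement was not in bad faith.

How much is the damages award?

€83,460

Statutory damages: 5 × €12,840 = €64,200
Infringement not in bad faith: no ×5 enhancement.
Costs: 30% of €64,200 = €19,260
Award plus costs: €64,200 + €19,260 = €83,460
Cap at €171,950: €83,460 is within the cap, no reduction.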